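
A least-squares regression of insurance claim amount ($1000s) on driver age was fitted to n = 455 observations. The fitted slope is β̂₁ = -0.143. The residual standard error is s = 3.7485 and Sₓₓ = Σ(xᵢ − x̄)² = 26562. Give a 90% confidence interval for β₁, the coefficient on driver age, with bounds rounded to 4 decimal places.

SE(β̂₁) = s/√Sₓₓ = 3.7485/√26562 = 0.023.
df = n − 2 = 453.
t* = t_{0.05, 453} = 1.648224.
Margin = t* × SE = 1.648224 × 0.023 = 0.037909.
CI: -0.143 ± 0.037909 → (-0.1809, -0.1051).
With 90% confidence, each one-unit increase in driver age is associated with a change of between -0.1809 and -0.1051 $1000s in insurance claim amount.

(-0.1809, -0.1051)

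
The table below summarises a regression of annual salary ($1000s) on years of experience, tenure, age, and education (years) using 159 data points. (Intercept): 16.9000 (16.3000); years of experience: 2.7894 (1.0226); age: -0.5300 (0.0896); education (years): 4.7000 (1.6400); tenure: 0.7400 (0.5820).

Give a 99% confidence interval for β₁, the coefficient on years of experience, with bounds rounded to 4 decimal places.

Read off: b = 2.7894, SE = 1.0226 for years of experience.
df = n − k − 1 = 159 − 4 − 1 = 154.
t* = t_{0.005, 154} = 2.608131.
Margin = t* × SE = 2.608131 × 1.0226 = 2.667075.
CI: 2.7894 ± 2.667075 → (0.1223, 5.4565).

(0.1223, 5.4565)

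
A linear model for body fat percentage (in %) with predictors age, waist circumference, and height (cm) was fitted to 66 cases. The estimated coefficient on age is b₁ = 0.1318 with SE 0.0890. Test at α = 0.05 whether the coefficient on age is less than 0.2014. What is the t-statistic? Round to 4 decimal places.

H₀: β₁ = 0.2014 vs H₁: β₁ < 0.2014.
t = (b₁ − β₁⁰)/SE = (0.1318 − 0.2014) / 0.0890 = -0.7820.
df = n − k − 1 = 66 − 3 − 1 = 62.
One-sided p ≈ 0.2186, which is ≥ 0.05, so fail to reject H₀.
The data do not give significant evidence that the true slope on age is below 0.2014 % per unit, holding the other predictors fixed.

t = -0.7820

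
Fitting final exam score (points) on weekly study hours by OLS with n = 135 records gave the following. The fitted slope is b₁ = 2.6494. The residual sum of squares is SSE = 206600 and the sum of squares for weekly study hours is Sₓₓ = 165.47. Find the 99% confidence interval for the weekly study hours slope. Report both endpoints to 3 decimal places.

MSE = SSE/(n − 2) = 206600/133 = 1553.38.
SE(b₁) = √(MSE/Sₓₓ) = √(1553.38/165.47) = 3.06394.
df = n − 2 = 133.
t* = t_{0.005, 133} = 2.6133.
Margin = t* × SE = 2.6133 × 3.06394 = 8.00699.
CI: 2.6494 ± 8.00699 → (-5.358, 10.656).
With 99% confidence, each one-unit increase in weekly study hours is associated with a change of between -5.358 and 10.656 points in final exam score.

(-5.358, 10.656)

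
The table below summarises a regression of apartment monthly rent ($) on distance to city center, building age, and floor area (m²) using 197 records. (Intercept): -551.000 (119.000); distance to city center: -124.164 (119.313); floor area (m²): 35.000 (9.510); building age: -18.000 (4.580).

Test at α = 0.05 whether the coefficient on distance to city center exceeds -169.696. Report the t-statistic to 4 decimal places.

Read off: b = -124.164, SE = 119.313 for distance to city center.
H₀: β₁ = -169.696 vs H₁: β₁ > -169.696.
t = (-124.164 − (-169.696)) / 119.313 = 0.3816.
df = n − k − 1 = 197 − 3 − 1 = 193.
One-sided p ≈ 0.3516, which is ≥ 0.05, so fail to reject H₀.
The data do not give significant evidence that the true slope on distance to city center exceeds -169.696 $ per unit, holding the other predictors fixed.

t = 0.3816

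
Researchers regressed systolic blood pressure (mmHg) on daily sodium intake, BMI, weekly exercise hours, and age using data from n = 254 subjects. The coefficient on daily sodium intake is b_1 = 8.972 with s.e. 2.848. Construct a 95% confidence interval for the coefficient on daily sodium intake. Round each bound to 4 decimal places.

df = n − k − 1 = 254 − 4 − 1 = 249.
t* = t_{0.025, 249} = 1.969537.
Margin = t* × SE = 1.969537 × 2.848 = 5.609241.
CI: 8.972 ± 5.609241 → (3.3628, 14.5812).
With 95% confidence, each one-unit increase in daily sodium intake is associated with a change of between 3.3628 and 14.5812 mmHg in systolic blood pressure, holding the other predictors fixed.

(3.3628, 14.5812)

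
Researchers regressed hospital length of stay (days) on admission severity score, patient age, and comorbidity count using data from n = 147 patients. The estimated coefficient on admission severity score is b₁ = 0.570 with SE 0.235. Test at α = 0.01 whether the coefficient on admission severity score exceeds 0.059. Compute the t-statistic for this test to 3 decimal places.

H₀: β₁ = 0.059 vs H₁: β₁ > 0.059.
t = (b₁ − β₁⁰)/SE = (0.570 − 0.059) / 0.235 = 2.174.
df = n − k − 1 = 147 − 3 − 1 = 143.
One-sided p ≈ 0.0157, which is ≥ 0.01, so fail to reject H₀.
The data do not give significant evidence that the true slope on admission severity score exceeds 0.059 days per unit, holding the other predictors fixed.

t = 2.174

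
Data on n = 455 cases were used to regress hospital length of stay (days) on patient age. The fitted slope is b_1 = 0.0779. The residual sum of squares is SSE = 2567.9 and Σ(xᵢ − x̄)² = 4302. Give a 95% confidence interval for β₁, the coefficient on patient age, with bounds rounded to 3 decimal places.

(0.007, 0.149)

MSE = SSE/(n − 2) = 2567.9/453 = 5.66865.
SE(b_1) = √(MSE/Sₓₓ) = √(5.66865/4302) = 0.0362998.
df = n − 2 = 453.
t* = t_{0.025, 453} = 1.965215.
Margin = t* × SE = 1.965215 × 0.0362998 = 0.07134.
CI: 0.0779 ± 0.07134 → (0.007, 0.149).
With 95% confidence, each one-unit increase in patient age is associated with a change of between 0.007 and 0.149 days in hospital length of stay.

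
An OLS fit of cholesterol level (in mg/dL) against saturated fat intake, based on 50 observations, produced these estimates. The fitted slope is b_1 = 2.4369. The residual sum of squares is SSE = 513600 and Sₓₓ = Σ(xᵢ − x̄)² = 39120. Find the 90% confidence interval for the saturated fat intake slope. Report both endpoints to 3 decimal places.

MSE = SSE/(n − 2) = 513600/48 = 10700.
SE(b_1) = √(MSE/Sₓₓ) = √(10700/39120) = 0.522989.
df = n − 2 = 48.
t* = t_{0.05, 48} = 1.677224.
Margin = t* × SE = 1.677224 × 0.522989 = 0.87717.
CI: 2.4369 ± 0.87717 → (1.560, 3.314).
With 90% confidence, each one-unit increase in saturated fat intake is associated with a change of between 1.560 and 3.314 mg/dL in cholesterol level.

(1.560, 3.314)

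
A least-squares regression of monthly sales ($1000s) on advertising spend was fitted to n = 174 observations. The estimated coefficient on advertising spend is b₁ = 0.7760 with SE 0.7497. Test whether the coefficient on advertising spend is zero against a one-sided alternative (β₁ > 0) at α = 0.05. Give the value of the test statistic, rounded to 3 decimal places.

H₀: β₁ = 0 vs H₁: β₁ > 0.
t = (b₁ − β₁⁰)/SE = 0.7760 / 0.7497 = 1.035.
df = n − 2 = 174 − 2 = 172.
One-sided p ≈ 0.1510, which is ≥ 0.05, so fail to reject H₀.
The data do not give significant evidence that the true slope on advertising spend is positive.

t = 1.035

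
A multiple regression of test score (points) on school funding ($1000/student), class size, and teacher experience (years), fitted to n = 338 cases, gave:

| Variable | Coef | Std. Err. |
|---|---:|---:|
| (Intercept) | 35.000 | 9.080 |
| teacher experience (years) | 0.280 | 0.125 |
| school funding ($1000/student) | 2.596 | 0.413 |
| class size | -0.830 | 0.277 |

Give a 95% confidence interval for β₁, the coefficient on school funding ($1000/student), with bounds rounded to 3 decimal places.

Read off: b = 2.596, SE = 0.413 for school funding ($1000/student).
df = n − k − 1 = 338 − 3 − 1 = 334.
t* = t_{0.025, 334} = 1.967092.
Margin = t* × SE = 1.967092 × 0.413 = 0.81241.
CI: 2.596 ± 0.81241 → (1.784, 3.408).

(1.784, 3.408)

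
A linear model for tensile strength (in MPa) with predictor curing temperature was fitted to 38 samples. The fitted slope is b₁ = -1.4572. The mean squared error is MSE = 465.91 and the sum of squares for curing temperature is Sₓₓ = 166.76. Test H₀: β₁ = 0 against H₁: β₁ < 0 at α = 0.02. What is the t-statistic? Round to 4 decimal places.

SE(b₁) = √(MSE/Sₓₓ) = √(465.91/166.76) = 1.67149.
t = -1.4572 / 1.67149 = -0.8718.
df = n − 2 = 36.
One-sided p ≈ 0.1945, which is ≥ 0.02, so fail to reject H₀.
The data do not give significant evidence that the true slope on curing temperature is negative.

t = -0.8718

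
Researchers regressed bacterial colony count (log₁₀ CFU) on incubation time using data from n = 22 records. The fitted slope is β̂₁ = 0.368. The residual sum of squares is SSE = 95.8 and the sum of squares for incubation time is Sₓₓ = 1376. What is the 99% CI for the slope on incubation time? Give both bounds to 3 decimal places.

(0.200, 0.536)

MSE = SSE/(n − 2) = 95.8/20 = 4.79.
SE(β̂₁) = √(MSE/Sₓₓ) = √(4.79/1376) = 0.0590009.
df = n − 2 = 20.
t* = t_{0.005, 20} = 2.84534.
Margin = t* × SE = 2.84534 × 0.0590009 = 0.16788.
CI: 0.368 ± 0.16788 → (0.200, 0.536).
With 99% confidence, each one-unit increase in incubation time is associated with a change of between 0.200 and 0.536 log₁₀ CFU in bacterial colony count.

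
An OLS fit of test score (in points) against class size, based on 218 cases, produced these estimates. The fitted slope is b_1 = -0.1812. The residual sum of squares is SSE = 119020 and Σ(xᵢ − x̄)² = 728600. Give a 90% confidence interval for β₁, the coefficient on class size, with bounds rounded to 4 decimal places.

MSE = SSE/(n − 2) = 119020/216 = 551.019.
SE(b_1) = √(MSE/Sₓₓ) = √(551.019/728600) = 0.0275004.
df = n − 2 = 216.
t* = t_{0.05, 216} = 1.651939.
Margin = t* × SE = 1.651939 × 0.0275004 = 0.045429.
CI: -0.1812 ± 0.045429 → (-0.2266, -0.1358).
With 90% confidence, each one-unit increase in class size is associated with a change of between -0.2266 and -0.1358 points in test score.

(-0.2266, -0.1358)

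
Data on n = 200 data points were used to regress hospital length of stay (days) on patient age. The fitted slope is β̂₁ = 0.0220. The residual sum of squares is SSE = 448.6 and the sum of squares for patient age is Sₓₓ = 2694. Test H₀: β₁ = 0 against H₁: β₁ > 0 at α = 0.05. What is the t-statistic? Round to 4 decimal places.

MSE = SSE/(n − 2) = 448.6/198 = 2.26566.
SE(β̂₁) = √(MSE/Sₓₓ) = √(2.26566/2694) = 0.029.
t = 0.0220 / 0.029 = 0.7586.
df = n − 2 = 198.
One-sided p ≈ 0.2245, which is ≥ 0.05, so fail to reject H₀.
The data do not give significant evidence that the true slope on patient age is positive.

t = 0.7586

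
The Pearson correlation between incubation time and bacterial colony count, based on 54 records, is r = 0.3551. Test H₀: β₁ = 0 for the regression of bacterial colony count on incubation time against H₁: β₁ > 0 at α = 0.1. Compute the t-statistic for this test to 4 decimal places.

t = r·√(n − 2)/√(1 − r²) = 0.3551·√52/√0.873904 = 2.7392.
df = n − 2 = 52.
One-sided p ≈ 0.0042, which is < 0.1, so reject H₀.
There is evidence of a linear association between incubation time and bacterial colony count.

t = 2.7392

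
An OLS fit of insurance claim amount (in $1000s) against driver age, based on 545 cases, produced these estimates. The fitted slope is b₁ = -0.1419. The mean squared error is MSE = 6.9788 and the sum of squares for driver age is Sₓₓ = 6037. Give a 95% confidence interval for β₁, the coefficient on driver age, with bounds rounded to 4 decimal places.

SE(b₁) = √(MSE/Sₓₓ) = √(6.9788/6037) = 0.0340001.
df = n − 2 = 543.
t* = t_{0.025, 543} = 1.964342.
Margin = t* × SE = 1.964342 × 0.0340001 = 0.066788.
CI: -0.1419 ± 0.066788 → (-0.2087, -0.0751).
With 95% confidence, each one-unit increase in driver age is associated with a change of between -0.2087 and -0.0751 $1000s in insurance claim amount.

(-0.2087, -0.0751)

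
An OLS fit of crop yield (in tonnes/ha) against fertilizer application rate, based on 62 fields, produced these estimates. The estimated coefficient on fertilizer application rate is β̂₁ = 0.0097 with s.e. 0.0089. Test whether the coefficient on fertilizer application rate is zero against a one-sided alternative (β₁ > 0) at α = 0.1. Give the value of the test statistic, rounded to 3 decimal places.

t = 1.090

H₀: β₁ = 0 vs H₁: β₁ > 0.
t = (β̂₁ − β₁⁰)/SE = 0.0097 / 0.0089 = 1.090.
df = n − 2 = 62 − 2 = 60.
One-sided p ≈ 0.1401, which is ≥ 0.1, so fail to reject H₀.
The data do not give significant evidence that the true slope on fertilizer application rate is positive.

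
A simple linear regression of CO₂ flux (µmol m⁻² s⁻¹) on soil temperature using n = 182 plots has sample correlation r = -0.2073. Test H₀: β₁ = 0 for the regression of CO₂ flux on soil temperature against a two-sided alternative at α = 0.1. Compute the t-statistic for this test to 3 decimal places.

t = -2.843

t = r·√(n − 2)/√(1 − r²) = -0.2073·√180/√0.957027 = -2.843.
df = n − 2 = 180.
Two-sided p ≈ 0.0050, which is < 0.1, so reject H₀.
There is evidence of a linear association between soil temperature and CO₂ flux.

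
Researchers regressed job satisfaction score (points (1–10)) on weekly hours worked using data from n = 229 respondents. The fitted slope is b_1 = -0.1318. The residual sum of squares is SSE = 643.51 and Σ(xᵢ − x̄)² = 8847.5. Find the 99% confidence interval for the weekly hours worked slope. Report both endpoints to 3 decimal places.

(-0.178, -0.085)

MSE = SSE/(n − 2) = 643.51/227 = 2.83485.
SE(b_1) = √(MSE/Sₓₓ) = √(2.83485/8847.5) = 0.0179001.
df = n − 2 = 227.
t* = t_{0.005, 227} = 2.597661.
Margin = t* × SE = 2.597661 × 0.0179001 = 0.04650.
CI: -0.1318 ± 0.04650 → (-0.178, -0.085).
With 99% confidence, each one-unit increase in weekly hours worked is associated with a change of between -0.178 and -0.085 points (1–10) in job satisfaction score.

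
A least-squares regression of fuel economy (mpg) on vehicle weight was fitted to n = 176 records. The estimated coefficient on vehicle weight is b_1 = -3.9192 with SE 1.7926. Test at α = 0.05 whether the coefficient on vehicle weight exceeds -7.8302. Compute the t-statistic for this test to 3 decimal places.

t = 2.182

H₀: β₁ = -7.8302 vs H₁: β₁ > -7.8302.
t = (b_1 − β₁⁰)/SE = (-3.9192 − (-7.8302)) / 1.7926 = 2.182.
df = n − 2 = 176 − 2 = 174.
One-sided p ≈ 0.0152, which is < 0.05, so reject H₀.
There is evidence that the true slope on vehicle weight exceeds -7.8302 mpg per unit.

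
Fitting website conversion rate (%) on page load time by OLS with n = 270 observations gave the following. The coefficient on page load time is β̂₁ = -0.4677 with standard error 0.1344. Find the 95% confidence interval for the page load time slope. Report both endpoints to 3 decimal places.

df = n − 2 = 270 − 2 = 268.
t* = t_{0.025, 268} = 1.968855.
Margin = t* × SE = 1.968855 × 0.1344 = 0.26461.
CI: -0.4677 ± 0.26461 → (-0.732, -0.203).
With 95% confidence, each one-unit increase in page load time is associated with a change of between -0.732 and -0.203 % in website conversion rate.

(-0.732, -0.203)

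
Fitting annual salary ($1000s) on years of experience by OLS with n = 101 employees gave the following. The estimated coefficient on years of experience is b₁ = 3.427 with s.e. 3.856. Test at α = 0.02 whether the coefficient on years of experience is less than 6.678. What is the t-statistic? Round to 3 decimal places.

H₀: β₁ = 6.678 vs H₁: β₁ < 6.678.
t = (b₁ − β₁⁰)/SE = (3.427 − 6.678) / 3.856 = -0.843.
df = n − 2 = 101 − 2 = 99.
One-sided p ≈ 0.2006, which is ≥ 0.02, so fail to reject H₀.
The data do not give significant evidence that the true slope on years of experience is below 6.678 $1000s per unit.

t = -0.843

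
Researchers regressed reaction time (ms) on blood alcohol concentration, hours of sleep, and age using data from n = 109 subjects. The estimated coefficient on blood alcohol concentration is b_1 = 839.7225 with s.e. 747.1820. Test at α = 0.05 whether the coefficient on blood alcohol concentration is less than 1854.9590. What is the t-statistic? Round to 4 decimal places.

t = -1.3588

H₀: β₁ = 1854.9590 vs H₁: β₁ < 1854.9590.
t = (b_1 − β₁⁰)/SE = (839.7225 − 1854.9590) / 747.1820 = -1.3588.
df = n − k − 1 = 109 − 3 − 1 = 105.
One-sided p ≈ 0.0886, which is ≥ 0.05, so fail to reject H₀.
The data do not give significant evidence that the true slope on blood alcohol concentration is below 1854.9590 ms per unit, holding the other predictors fixed.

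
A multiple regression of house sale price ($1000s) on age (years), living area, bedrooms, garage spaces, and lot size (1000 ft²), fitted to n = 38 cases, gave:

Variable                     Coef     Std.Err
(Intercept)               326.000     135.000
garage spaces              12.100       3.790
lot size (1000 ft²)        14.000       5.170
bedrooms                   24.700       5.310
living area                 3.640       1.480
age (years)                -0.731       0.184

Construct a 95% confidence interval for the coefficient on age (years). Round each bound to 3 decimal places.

(-1.106, -0.356)

Read off: b = -0.731, SE = 0.184 for age (years).
df = n − k − 1 = 38 − 5 − 1 = 32.
t* = t_{0.025, 32} = 2.036933.
Margin = t* × SE = 2.036933 × 0.184 = 0.37480.
CI: -0.731 ± 0.37480 → (-1.106, -0.356).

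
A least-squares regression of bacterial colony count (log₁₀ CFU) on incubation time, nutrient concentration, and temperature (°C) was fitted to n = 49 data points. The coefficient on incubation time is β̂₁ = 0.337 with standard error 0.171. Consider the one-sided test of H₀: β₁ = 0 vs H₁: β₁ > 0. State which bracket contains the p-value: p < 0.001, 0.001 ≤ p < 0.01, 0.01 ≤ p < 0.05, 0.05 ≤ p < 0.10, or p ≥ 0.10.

t = 0.337 / 0.171 = 1.971.
df = n − k − 1 = 49 − 3 − 1 = 45.
One-sided p = P(T_{45} > t) ≈ 0.0275.
So 0.01 ≤ p < 0.05.

0.01 ≤ p < 0.05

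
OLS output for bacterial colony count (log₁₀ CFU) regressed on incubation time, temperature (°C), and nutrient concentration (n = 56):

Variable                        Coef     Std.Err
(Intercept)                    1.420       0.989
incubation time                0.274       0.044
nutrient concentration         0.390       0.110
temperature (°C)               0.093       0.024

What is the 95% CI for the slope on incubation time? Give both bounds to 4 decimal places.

(0.1857, 0.3623)

Read off: b = 0.274, SE = 0.044 for incubation time.
df = n − k − 1 = 56 − 3 − 1 = 52.
t* = t_{0.025, 52} = 2.006647.
Margin = t* × SE = 2.006647 × 0.044 = 0.088292.
CI: 0.274 ± 0.088292 → (0.1857, 0.3623).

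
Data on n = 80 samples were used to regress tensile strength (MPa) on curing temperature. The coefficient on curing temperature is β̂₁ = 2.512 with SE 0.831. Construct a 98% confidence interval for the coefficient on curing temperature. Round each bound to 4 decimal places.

(0.5383, 4.4857)

df = n − 2 = 80 − 2 = 78.
t* = t_{0.01, 78} = 2.375111.
Margin = t* × SE = 2.375111 × 0.831 = 1.973717.
CI: 2.512 ± 1.973717 → (0.5383, 4.4857).
With 98% confidence, each one-unit increase in curing temperature is associated with a change of between 0.5383 and 4.4857 MPa in tensile strength.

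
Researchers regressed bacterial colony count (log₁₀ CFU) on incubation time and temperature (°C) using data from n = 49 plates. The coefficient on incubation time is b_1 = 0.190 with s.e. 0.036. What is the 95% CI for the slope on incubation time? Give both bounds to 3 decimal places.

(0.118, 0.262)

df = n − k − 1 = 49 − 2 − 1 = 46.
t* = t_{0.025, 46} = 2.012896.
Margin = t* × SE = 2.012896 × 0.036 = 0.07246.
CI: 0.190 ± 0.07246 → (0.118, 0.262).
With 95% confidence, each one-unit increase in incubation time is associated with a change of between 0.118 and 0.262 log₁₀ CFU in bacterial colony count, holding the other predictors fixed.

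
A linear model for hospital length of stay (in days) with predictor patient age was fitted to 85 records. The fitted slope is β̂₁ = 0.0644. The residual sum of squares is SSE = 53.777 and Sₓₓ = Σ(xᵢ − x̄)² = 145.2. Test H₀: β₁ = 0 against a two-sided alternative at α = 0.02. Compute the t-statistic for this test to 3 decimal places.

MSE = SSE/(n − 2) = 53.777/83 = 0.647916.
SE(β̂₁) = √(MSE/Sₓₓ) = √(0.647916/145.2) = 0.0667999.
t = 0.0644 / 0.0667999 = 0.964.
df = n − 2 = 83.
Two-sided p ≈ 0.3378, which is ≥ 0.02, so fail to reject H₀.
The data do not give significant evidence of an association between patient age and hospital length of stay.

t = 0.964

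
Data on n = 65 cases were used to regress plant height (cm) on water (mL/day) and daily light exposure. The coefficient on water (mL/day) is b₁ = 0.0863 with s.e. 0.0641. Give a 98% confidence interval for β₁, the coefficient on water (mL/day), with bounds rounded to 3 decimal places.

df = n − k − 1 = 65 − 2 − 1 = 62.
t* = t_{0.01, 62} = 2.388011.
Margin = t* × SE = 2.388011 × 0.0641 = 0.15307.
CI: 0.0863 ± 0.15307 → (-0.067, 0.239).
With 98% confidence, each one-unit increase in water (mL/day) is associated with a change of between -0.067 and 0.239 cm in plant height, holding the other predictors fixed.

(-0.067, 0.239)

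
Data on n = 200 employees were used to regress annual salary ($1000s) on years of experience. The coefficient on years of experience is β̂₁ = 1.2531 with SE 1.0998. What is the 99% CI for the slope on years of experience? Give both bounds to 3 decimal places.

(-1.607, 4.114)

df = n − 2 = 200 − 2 = 198.
t* = t_{0.005, 198} = 2.600887.
Margin = t* × SE = 2.600887 × 1.0998 = 2.86046.
CI: 1.2531 ± 2.86046 → (-1.607, 4.114).
With 99% confidence, each one-unit increase in years of experience is associated with a change of between -1.607 and 4.114 $1000s in annual salary.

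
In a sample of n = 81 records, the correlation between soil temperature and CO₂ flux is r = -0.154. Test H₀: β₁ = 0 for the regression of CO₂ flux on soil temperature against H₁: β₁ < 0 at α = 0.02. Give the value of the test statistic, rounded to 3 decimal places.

t = r·√(n − 2)/√(1 − r²) = -0.154·√79/√0.976284 = -1.385.
df = n − 2 = 79.
One-sided p ≈ 0.0849, which is ≥ 0.02, so fail to reject H₀.
The data do not give significant evidence of a linear association between soil temperature and CO₂ flux.

t = -1.385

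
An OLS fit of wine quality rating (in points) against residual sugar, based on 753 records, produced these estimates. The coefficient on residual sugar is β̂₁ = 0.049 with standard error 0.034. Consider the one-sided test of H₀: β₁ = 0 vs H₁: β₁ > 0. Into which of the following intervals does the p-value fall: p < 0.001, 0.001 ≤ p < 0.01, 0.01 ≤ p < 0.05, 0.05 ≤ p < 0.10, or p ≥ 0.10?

t = 0.049 / 0.034 = 1.441.
df = n − 2 = 753 − 2 = 751.
One-sided p = P(T_{751} > t) ≈ 0.0750.
So 0.05 ≤ p < 0.10.

0.05 ≤ p < 0.10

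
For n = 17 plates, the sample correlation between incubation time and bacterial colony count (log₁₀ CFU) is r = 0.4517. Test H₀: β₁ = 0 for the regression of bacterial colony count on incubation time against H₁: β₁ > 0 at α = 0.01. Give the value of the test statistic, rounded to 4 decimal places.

t = r·√(n − 2)/√(1 − r²) = 0.4517·√15/√0.795967 = 1.9609.
df = n − 2 = 15.
One-sided p ≈ 0.0344, which is ≥ 0.01, so fail to reject H₀.
The data do not give significant evidence of a linear association between incubation time and bacterial colony count.

t = 1.9609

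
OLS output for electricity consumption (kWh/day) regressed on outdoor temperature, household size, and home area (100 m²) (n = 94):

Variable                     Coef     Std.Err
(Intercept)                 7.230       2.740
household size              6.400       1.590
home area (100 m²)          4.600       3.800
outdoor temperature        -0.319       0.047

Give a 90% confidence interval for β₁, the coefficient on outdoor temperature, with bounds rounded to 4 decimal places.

Read off: b = -0.319, SE = 0.047 for outdoor temperature.
df = n − k − 1 = 94 − 3 − 1 = 90.
t* = t_{0.05, 90} = 1.661961.
Margin = t* × SE = 1.661961 × 0.047 = 0.078112.
CI: -0.319 ± 0.078112 → (-0.3971, -0.2409).

(-0.3971, -0.2409)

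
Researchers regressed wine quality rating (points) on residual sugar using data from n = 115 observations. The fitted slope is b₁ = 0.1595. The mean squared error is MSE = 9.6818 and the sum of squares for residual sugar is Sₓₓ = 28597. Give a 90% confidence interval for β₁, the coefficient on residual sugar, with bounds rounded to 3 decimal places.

SE(b₁) = √(MSE/Sₓₓ) = √(9.6818/28597) = 0.0184.
df = n − 2 = 113.
t* = t_{0.05, 113} = 1.65845.
Margin = t* × SE = 1.65845 × 0.0184 = 0.03052.
CI: 0.1595 ± 0.03052 → (0.129, 0.190).
With 90% confidence, each one-unit increase in residual sugar is associated with a change of between 0.129 and 0.190 points in wine quality rating.

(0.129, 0.190)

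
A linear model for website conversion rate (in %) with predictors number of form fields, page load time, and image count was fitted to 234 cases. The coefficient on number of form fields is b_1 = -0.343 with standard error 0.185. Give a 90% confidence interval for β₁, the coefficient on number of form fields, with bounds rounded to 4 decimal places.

(-0.6485, -0.0375)

df = n − k − 1 = 234 − 3 − 1 = 230.
t* = t_{0.05, 230} = 1.651506.
Margin = t* × SE = 1.651506 × 0.185 = 0.305529.
CI: -0.343 ± 0.305529 → (-0.6485, -0.0375).
With 90% confidence, each one-unit increase in number of form fields is associated with a change of between -0.6485 and -0.0375 % in website conversion rate, holding the other predictors fixed.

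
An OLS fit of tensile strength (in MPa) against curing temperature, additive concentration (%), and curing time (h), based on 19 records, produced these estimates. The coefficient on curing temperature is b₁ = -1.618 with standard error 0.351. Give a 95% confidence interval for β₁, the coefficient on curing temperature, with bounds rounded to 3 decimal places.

(-2.366, -0.870)

df = n − k − 1 = 19 − 3 − 1 = 15.
t* = t_{0.025, 15} = 2.13145.
Margin = t* × SE = 2.13145 × 0.351 = 0.74814.
CI: -1.618 ± 0.74814 → (-2.366, -0.870).
With 95% confidence, each one-unit increase in curing temperature is associated with a change of between -2.366 and -0.870 MPa in tensile strength, holding the other predictors fixed.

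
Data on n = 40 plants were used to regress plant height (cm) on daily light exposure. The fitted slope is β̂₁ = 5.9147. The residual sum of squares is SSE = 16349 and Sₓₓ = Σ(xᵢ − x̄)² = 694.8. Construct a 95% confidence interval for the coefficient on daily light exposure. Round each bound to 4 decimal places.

MSE = SSE/(n − 2) = 16349/38 = 430.237.
SE(β̂₁) = √(MSE/Sₓₓ) = √(430.237/694.8) = 0.786908.
df = n − 2 = 38.
t* = t_{0.025, 38} = 2.024394.
Margin = t* × SE = 2.024394 × 0.786908 = 1.593012.
CI: 5.9147 ± 1.593012 → (4.3217, 7.5077).
With 95% confidence, each one-unit increase in daily light exposure is associated with a change of between 4.3217 and 7.5077 cm in plant height.

(4.3217, 7.5077)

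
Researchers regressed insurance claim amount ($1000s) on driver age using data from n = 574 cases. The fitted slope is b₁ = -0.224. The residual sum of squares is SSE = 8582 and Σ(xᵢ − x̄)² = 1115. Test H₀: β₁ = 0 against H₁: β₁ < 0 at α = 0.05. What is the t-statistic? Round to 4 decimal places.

MSE = SSE/(n − 2) = 8582/572 = 15.0035.
SE(b₁) = √(MSE/Sₓₓ) = √(15.0035/1115) = 0.116.
t = -0.224 / 0.116 = -1.9310.
df = n − 2 = 572.
One-sided p ≈ 0.0270, which is < 0.05, so reject H₀.
There is evidence that the true slope on driver age is negative.

t = -1.9310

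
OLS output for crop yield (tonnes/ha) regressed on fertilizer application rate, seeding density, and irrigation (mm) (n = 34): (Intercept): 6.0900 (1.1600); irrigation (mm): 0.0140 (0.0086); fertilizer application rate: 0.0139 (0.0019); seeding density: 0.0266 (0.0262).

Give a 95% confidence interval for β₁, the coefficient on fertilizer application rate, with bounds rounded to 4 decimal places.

Read off: b = 0.0139, SE = 0.0019 for fertilizer application rate.
df = n − k − 1 = 34 − 3 − 1 = 30.
t* = t_{0.025, 30} = 2.042272.
Margin = t* × SE = 2.042272 × 0.0019 = 0.003880.
CI: 0.0139 ± 0.003880 → (0.0100, 0.0178).

(0.0100, 0.0178)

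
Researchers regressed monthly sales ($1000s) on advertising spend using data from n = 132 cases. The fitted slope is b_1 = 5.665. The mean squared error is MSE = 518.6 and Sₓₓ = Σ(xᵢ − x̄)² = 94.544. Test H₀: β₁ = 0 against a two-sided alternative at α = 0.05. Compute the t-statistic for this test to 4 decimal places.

SE(b_1) = √(MSE/Sₓₓ) = √(518.6/94.544) = 2.34207.
t = 5.665 / 2.34207 = 2.4188.
df = n − 2 = 130.
Two-sided p ≈ 0.0170, which is < 0.05, so reject H₀.
There is evidence that advertising spend is associated with monthly sales.

t = 2.4188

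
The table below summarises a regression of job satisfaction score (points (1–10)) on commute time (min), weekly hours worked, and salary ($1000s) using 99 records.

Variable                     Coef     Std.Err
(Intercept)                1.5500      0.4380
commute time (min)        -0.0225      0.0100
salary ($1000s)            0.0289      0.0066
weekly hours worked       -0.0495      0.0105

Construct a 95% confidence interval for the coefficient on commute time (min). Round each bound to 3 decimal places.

(-0.042, -0.003)

Read off: b = -0.0225, SE = 0.0100 for commute time (min).
df = n − k − 1 = 99 − 3 − 1 = 95.
t* = t_{0.025, 95} = 1.985251.
Margin = t* × SE = 1.985251 × 0.0100 = 0.01985.
CI: -0.0225 ± 0.01985 → (-0.042, -0.003).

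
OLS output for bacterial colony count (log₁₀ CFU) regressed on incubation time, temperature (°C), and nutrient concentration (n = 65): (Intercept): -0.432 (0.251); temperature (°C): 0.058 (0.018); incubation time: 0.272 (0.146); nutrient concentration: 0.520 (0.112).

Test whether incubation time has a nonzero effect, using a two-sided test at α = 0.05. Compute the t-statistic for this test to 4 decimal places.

Read off: b = 0.272, SE = 0.146 for incubation time.
H₀: β₁ = 0 vs H₁: β₁ ≠ 0.
t = 0.272 / 0.146 = 1.8630.
df = n − k − 1 = 65 − 3 − 1 = 61.
Two-sided p ≈ 0.0673, which is ≥ 0.05, so fail to reject H₀.
The data do not give significant evidence of an association between incubation time and bacterial colony count, after adjusting for the other predictors.

t = 1.8630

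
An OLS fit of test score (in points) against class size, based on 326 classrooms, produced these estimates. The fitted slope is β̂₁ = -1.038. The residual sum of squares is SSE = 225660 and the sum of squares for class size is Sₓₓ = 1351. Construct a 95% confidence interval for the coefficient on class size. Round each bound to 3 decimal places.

MSE = SSE/(n − 2) = 225660/324 = 696.481.
SE(β̂₁) = √(MSE/Sₓₓ) = √(696.481/1351) = 0.718004.
df = n − 2 = 324.
t* = t_{0.025, 324} = 1.967313.
Margin = t* × SE = 1.967313 × 0.718004 = 1.41254.
CI: -1.038 ± 1.41254 → (-2.451, 0.375).
With 95% confidence, each one-unit increase in class size is associated with a change of between -2.451 and 0.375 points in test score.

(-2.451, 0.375)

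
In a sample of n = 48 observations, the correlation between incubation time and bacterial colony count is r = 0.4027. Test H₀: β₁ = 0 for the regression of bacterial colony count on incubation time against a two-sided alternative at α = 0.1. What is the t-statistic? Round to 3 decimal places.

t = r·√(n − 2)/√(1 − r²) = 0.4027·√46/√0.837833 = 2.984.
df = n − 2 = 46.
Two-sided p ≈ 0.0045, which is < 0.1, so reject H₀.
There is evidence of a linear association between incubation time and bacterial colony count.

t = 2.984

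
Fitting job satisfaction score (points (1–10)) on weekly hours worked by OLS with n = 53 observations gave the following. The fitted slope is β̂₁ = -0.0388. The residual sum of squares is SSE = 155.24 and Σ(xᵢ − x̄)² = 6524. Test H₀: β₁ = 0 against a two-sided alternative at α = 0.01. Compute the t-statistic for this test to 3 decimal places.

MSE = SSE/(n − 2) = 155.24/51 = 3.04392.
SE(β̂₁) = √(MSE/Sₓₓ) = √(3.04392/6524) = 0.0216003.
t = -0.0388 / 0.0216003 = -1.796.
df = n − 2 = 51.
Two-sided p ≈ 0.0784, which is ≥ 0.01, so fail to reject H₀.
The data do not give significant evidence of an association between weekly hours worked and job satisfaction score.

t = -1.796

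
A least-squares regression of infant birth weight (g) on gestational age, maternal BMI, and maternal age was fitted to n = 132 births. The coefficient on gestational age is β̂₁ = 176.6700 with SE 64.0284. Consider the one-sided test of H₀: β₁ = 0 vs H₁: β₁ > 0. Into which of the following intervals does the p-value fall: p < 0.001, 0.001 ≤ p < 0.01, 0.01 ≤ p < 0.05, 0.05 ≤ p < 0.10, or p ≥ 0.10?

0.001 ≤ p < 0.01

t = 176.6700 / 64.0284 = 2.759.
df = n − k − 1 = 132 − 3 − 1 = 128.
One-sided p = P(T_{128} > t) ≈ 0.0033.
So 0.001 ≤ p < 0.01.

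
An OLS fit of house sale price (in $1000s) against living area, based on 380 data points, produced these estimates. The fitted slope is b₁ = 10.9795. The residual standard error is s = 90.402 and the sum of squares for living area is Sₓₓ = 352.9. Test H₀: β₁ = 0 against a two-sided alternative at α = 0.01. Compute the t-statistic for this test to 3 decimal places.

SE(b₁) = s/√Sₓₓ = 90.402/√352.9 = 4.81229.
t = 10.9795 / 4.81229 = 2.282.
df = n − 2 = 378.
Two-sided p ≈ 0.0231, which is ≥ 0.01, so fail to reject H₀.
The data do not give significant evidence of an association between living area and house sale price.

t = 2.282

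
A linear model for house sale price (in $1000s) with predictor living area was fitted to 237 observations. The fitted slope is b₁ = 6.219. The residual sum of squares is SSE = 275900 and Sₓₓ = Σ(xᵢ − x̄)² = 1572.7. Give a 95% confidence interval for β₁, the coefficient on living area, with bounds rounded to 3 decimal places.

MSE = SSE/(n − 2) = 275900/235 = 1174.04.
SE(b₁) = √(MSE/Sₓₓ) = √(1174.04/1572.7) = 0.86401.
df = n − 2 = 235.
t* = t_{0.025, 235} = 1.97011.
Margin = t* × SE = 1.97011 × 0.86401 = 1.70220.
CI: 6.219 ± 1.70220 → (4.517, 7.921).
With 95% confidence, each one-unit increase in living area is associated with a change of between 4.517 and 7.921 $1000s in house sale price.

(4.517, 7.921)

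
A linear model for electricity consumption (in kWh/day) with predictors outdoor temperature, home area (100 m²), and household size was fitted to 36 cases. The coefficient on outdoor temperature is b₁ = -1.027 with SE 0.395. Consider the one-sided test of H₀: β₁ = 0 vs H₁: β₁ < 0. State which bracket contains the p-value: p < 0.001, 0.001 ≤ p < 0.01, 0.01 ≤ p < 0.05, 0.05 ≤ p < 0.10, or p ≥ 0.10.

0.001 ≤ p < 0.01

t = -1.027 / 0.395 = -2.600.
df = n − k − 1 = 36 − 3 − 1 = 32.
One-sided p = P(T_{32} < t) ≈ 0.0070.
So 0.001 ≤ p < 0.01.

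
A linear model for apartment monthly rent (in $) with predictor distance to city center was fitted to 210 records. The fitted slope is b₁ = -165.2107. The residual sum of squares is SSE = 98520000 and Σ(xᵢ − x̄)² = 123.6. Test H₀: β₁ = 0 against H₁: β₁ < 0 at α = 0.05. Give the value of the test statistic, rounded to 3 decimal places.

MSE = SSE/(n − 2) = 98520000/208 = 473654.
SE(b₁) = √(MSE/Sₓₓ) = √(473654/123.6) = 61.9044.
t = -165.2107 / 61.9044 = -2.669.
df = n − 2 = 208.
One-sided p ≈ 0.0041, which is < 0.05, so reject H₀.
There is evidence that the true slope on distance to city center is negative.

t = -2.669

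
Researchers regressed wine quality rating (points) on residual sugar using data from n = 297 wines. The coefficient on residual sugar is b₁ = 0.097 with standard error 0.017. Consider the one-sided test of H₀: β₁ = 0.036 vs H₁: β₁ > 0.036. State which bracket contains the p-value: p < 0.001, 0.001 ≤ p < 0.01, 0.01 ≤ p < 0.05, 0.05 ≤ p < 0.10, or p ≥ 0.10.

p < 0.001

t = (0.097 − 0.036) / 0.017 = 3.588.
df = n − 2 = 297 − 2 = 295.
One-sided p = P(T_{295} > t) ≈ 0.0002.
So p < 0.001.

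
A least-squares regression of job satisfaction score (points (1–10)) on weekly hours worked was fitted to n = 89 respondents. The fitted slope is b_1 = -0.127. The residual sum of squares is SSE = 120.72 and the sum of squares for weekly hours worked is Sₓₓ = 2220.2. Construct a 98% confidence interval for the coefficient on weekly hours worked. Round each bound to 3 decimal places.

MSE = SSE/(n − 2) = 120.72/87 = 1.38759.
SE(b_1) = √(MSE/Sₓₓ) = √(1.38759/2220.2) = 0.0249997.
df = n − 2 = 87.
t* = t_{0.01, 87} = 2.369977.
Margin = t* × SE = 2.369977 × 0.0249997 = 0.05925.
CI: -0.127 ± 0.05925 → (-0.186, -0.068).
With 98% confidence, each one-unit increase in weekly hours worked is associated with a change of between -0.186 and -0.068 points (1–10) in job satisfaction score.

(-0.186, -0.068)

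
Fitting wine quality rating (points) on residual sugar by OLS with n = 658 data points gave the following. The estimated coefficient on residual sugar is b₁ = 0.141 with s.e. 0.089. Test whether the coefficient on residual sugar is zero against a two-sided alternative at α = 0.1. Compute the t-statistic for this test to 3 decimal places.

t = 1.584

H₀: β₁ = 0 vs H₁: β₁ ≠ 0.
t = (b₁ − β₁⁰)/SE = 0.141 / 0.089 = 1.584.
df = n − 2 = 658 − 2 = 656.
Two-sided p ≈ 0.1136, which is ≥ 0.1, so fail to reject H₀.
The data do not give significant evidence of an association between residual sugar and wine quality rating.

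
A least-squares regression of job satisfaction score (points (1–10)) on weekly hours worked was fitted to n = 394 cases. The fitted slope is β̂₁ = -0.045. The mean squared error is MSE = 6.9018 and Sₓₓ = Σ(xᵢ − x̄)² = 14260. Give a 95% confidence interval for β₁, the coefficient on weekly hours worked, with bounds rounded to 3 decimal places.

SE(β̂₁) = √(MSE/Sₓₓ) = √(6.9018/14260) = 0.0219999.
df = n − 2 = 392.
t* = t_{0.025, 392} = 1.966034.
Margin = t* × SE = 1.966034 × 0.0219999 = 0.04325.
CI: -0.045 ± 0.04325 → (-0.088, -0.002).
With 95% confidence, each one-unit increase in weekly hours worked is associated with a change of between -0.088 and -0.002 points (1–10) in job satisfaction score.

(-0.088, -0.002)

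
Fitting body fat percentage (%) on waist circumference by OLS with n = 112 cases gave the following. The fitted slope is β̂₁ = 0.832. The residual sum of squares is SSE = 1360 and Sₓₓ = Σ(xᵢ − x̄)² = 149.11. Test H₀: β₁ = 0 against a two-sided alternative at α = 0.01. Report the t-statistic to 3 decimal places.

t = 2.889

MSE = SSE/(n − 2) = 1360/110 = 12.3636.
SE(β̂₁) = √(MSE/Sₓₓ) = √(12.3636/149.11) = 0.287952.
t = 0.832 / 0.287952 = 2.889.
df = n − 2 = 110.
Two-sided p ≈ 0.0047, which is < 0.01, so reject H₀.
There is evidence that waist circumference is associated with body fat percentage.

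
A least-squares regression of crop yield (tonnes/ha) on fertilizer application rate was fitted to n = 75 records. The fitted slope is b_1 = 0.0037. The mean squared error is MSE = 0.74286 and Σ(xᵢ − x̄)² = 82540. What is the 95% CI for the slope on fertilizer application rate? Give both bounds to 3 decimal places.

SE(b_1) = √(MSE/Sₓₓ) = √(0.74286/82540) = 0.003.
df = n − 2 = 73.
t* = t_{0.025, 73} = 1.992997.
Margin = t* × SE = 1.992997 × 0.003 = 0.00598.
CI: 0.0037 ± 0.00598 → (-0.002, 0.010).
With 95% confidence, each one-unit increase in fertilizer application rate is associated with a change of between -0.002 and 0.010 tonnes/ha in crop yield.

(-0.002, 0.010)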